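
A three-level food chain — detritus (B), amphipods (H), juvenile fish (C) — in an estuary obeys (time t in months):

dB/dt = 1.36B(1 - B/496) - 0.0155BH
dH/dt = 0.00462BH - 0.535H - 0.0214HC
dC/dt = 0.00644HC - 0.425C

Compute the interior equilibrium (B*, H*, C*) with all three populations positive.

From dC/dt = 0: 0.00644H* = 0.425, so H* = 66.
From dB/dt = 0: 1.36(1 - B*/496) = 0.0155·66, giving B* = 496·(1 - 0.752) = 123.
From dH/dt = 0: 0.00462·123 - 0.535 = 0.0214C*, so C* = 0.033/0.0214 = 1.54.

B* ≈ 123, H* ≈ 66, C* ≈ 1.54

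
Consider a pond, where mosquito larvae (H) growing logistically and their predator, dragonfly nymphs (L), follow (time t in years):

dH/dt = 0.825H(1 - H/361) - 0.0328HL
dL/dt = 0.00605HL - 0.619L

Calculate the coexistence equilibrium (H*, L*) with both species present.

From dL/dt = 0 with L > 0: 0.00605H* = 0.619, so H* = 102.
Substitute into dH/dt = 0: 0.825(1 - 102/361) = 0.0328L*.
The bracket is 0.717, giving L* = 0.591/0.0328 = 18.

H* ≈ 102, L* ≈ 18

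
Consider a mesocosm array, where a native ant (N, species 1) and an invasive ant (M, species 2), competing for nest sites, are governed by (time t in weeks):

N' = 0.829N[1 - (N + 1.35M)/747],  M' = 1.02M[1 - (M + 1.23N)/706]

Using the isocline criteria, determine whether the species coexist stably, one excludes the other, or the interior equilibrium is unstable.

Compare the nullcline intercepts: K1/α12 = 747/1.35 = 553 < K2 = 706; K2/α21 = 706/1.23 = 574 < K1 = 747.
Since both are reversed, neither can invade when rare; the interior point is a saddle.

unstable coexistence (outcome depends on initial conditions)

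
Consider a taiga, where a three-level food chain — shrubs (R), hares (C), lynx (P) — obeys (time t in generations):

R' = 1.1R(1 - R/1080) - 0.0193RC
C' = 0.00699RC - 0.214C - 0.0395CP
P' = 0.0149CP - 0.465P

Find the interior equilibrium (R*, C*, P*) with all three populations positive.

From dP/dt = 0: 0.0149C* = 0.465, so C* = 31.2.
From dR/dt = 0: 1.1(1 - R*/1080) = 0.0193·31.2, giving R* = 1080·(1 - 0.548) = 489.
From dC/dt = 0: 0.00699·489 - 0.214 = 0.0395P*, so P* = 3.2/0.0395 = 81.1.

R* ≈ 489, C* ≈ 31.2, P* ≈ 81.1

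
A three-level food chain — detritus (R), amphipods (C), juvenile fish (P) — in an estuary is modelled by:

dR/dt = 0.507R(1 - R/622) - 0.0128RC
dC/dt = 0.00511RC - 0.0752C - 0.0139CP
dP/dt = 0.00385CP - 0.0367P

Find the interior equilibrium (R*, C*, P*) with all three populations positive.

R* ≈ 472, C* ≈ 9.53, P* ≈ 168

From dP/dt = 0: 0.00385C* = 0.0367, so C* = 9.53.
From dR/dt = 0: 0.507(1 - R*/622) = 0.0128·9.53, giving R* = 622·(1 - 0.241) = 472.
From dC/dt = 0: 0.00511·472 - 0.0752 = 0.0139P*, so P* = 2.34/0.0139 = 168.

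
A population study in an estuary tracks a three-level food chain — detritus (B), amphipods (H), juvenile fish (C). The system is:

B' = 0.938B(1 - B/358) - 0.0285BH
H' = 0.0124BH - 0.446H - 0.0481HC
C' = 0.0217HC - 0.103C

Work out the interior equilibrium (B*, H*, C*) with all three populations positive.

B* ≈ 306, H* ≈ 4.75, C* ≈ 69.7

From dC/dt = 0: 0.0217H* = 0.103, so H* = 4.75.
From dB/dt = 0: 0.938(1 - B*/358) = 0.0285·4.75, giving B* = 358·(1 - 0.144) = 306.
From dH/dt = 0: 0.0124·306 - 0.446 = 0.0481C*, so C* = 3.35/0.0481 = 69.7.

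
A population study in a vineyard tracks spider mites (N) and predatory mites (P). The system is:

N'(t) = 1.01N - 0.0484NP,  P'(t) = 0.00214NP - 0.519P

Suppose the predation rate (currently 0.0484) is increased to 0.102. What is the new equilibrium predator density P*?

P* ≈ 9.9

At the interior fixed point, setting dN/dt = 0 with N > 0 fixes P* = (prey growth rate)/(NP coefficient) — independent of the other coefficients.
With the change, P* = 1.01/0.102 = 9.9; it falls from 20.9.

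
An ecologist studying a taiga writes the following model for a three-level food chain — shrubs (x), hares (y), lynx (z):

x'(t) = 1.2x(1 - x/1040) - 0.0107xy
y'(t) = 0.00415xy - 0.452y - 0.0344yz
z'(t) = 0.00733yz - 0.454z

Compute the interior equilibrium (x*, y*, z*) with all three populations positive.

x* ≈ 466, y* ≈ 61.9, z* ≈ 43

From dz/dt = 0: 0.00733y* = 0.454, so y* = 61.9.
From dx/dt = 0: 1.2(1 - x*/1040) = 0.0107·61.9, giving x* = 1040·(1 - 0.552) = 466.
From dy/dt = 0: 0.00415·466 - 0.452 = 0.0344z*, so z* = 1.48/0.0344 = 43.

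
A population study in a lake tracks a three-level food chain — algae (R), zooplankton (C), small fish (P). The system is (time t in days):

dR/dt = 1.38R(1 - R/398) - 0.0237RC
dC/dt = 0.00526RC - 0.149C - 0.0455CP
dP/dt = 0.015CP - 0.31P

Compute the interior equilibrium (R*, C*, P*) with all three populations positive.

R* ≈ 257, C* ≈ 20.7, P* ≈ 26.4

From dP/dt = 0: 0.015C* = 0.31, so C* = 20.7.
From dR/dt = 0: 1.38(1 - R*/398) = 0.0237·20.7, giving R* = 398·(1 - 0.355) = 257.
From dC/dt = 0: 0.00526·257 - 0.149 = 0.0455P*, so P* = 1.2/0.0455 = 26.4.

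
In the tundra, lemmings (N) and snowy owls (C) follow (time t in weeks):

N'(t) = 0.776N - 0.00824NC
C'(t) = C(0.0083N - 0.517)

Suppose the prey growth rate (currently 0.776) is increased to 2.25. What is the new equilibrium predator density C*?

At the interior fixed point, setting dN/dt = 0 with N > 0 fixes C* = (prey growth rate)/(NC coefficient) — independent of the other coefficients.
With the change, C* = 2.25/0.00824 = 273; it rises from 94.2.

C* ≈ 273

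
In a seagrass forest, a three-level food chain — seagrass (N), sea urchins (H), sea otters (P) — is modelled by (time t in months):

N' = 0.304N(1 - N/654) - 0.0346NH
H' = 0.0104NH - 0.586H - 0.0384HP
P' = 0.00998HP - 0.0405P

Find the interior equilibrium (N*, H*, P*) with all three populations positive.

N* ≈ 352, H* ≈ 4.06, P* ≈ 80.1

From dP/dt = 0: 0.00998H* = 0.0405, so H* = 4.06.
From dN/dt = 0: 0.304(1 - N*/654) = 0.0346·4.06, giving N* = 654·(1 - 0.462) = 352.
From dH/dt = 0: 0.0104·352 - 0.586 = 0.0384P*, so P* = 3.07/0.0384 = 80.1.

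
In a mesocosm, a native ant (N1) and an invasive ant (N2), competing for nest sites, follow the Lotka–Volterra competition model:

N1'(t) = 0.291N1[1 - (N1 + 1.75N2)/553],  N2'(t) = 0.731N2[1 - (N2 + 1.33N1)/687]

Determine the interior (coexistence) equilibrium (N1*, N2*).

Setting both brackets to zero gives the nullclines N1 + 1.75N2 = 553 and 1.33N1 + N2 = 687.
Substituting N2 = 687 - 1.33N1 into the first: N1(1 - 1.75·1.33) = 553 - 1.75·687.
So N1* = -649/-1.33 = 489, and then N2* = 687 - 1.33·489 = 36.5.

N1* ≈ 489, N2* ≈ 36.5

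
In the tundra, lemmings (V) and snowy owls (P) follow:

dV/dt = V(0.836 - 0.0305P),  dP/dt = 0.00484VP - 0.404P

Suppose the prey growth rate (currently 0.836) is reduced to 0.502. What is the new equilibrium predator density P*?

P* ≈ 16.5

At the interior fixed point, setting dV/dt = 0 with V > 0 fixes P* = (prey growth rate)/(VP coefficient) — independent of the other coefficients.
With the change, P* = 0.502/0.0305 = 16.5; it falls from 27.4.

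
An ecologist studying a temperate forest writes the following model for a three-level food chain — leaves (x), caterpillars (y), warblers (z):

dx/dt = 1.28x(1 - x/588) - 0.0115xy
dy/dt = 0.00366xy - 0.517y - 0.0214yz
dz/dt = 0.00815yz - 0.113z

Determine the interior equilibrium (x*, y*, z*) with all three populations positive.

From dz/dt = 0: 0.00815y* = 0.113, so y* = 13.9.
From dx/dt = 0: 1.28(1 - x*/588) = 0.0115·13.9, giving x* = 588·(1 - 0.125) = 515.
From dy/dt = 0: 0.00366·515 - 0.517 = 0.0214z*, so z* = 1.37/0.0214 = 63.9.

x* ≈ 515, y* ≈ 13.9, z* ≈ 63.9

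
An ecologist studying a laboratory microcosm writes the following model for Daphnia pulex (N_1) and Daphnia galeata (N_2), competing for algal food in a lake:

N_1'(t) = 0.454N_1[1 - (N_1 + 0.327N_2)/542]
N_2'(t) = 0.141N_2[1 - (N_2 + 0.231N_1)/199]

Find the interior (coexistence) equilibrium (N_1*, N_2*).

N_1* ≈ 516, N_2* ≈ 79.8

Setting both brackets to zero gives the nullclines N_1 + 0.327N_2 = 542 and 0.231N_1 + N_2 = 199.
Substituting N_2 = 199 - 0.231N_1 into the first: N_1(1 - 0.327·0.231) = 542 - 0.327·199.
So N_1* = 477/0.924 = 516, and then N_2* = 199 - 0.231·516 = 79.8.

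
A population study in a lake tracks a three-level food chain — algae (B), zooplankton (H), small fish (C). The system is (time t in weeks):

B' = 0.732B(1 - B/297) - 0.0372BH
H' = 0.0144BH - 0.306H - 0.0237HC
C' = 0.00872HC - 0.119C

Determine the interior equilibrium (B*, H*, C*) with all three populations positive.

From dC/dt = 0: 0.00872H* = 0.119, so H* = 13.6.
From dB/dt = 0: 0.732(1 - B*/297) = 0.0372·13.6, giving B* = 297·(1 - 0.694) = 91.
From dH/dt = 0: 0.0144·91 - 0.306 = 0.0237C*, so C* = 1/0.0237 = 42.4.

B* ≈ 91, H* ≈ 13.6, C* ≈ 42.4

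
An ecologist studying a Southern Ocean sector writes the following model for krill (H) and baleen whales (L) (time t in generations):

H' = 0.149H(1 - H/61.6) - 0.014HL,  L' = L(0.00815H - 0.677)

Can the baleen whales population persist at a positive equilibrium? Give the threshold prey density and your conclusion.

Threshold H = 83.1; K < 83.1, so no, the predator goes extinct.

The predator equation gives dL/dt > 0 only when H > 0.677/0.00815 = 83.1.
Without the predator, H → K = 61.6. Since 61.6 < 83.1, the predator cannot invade.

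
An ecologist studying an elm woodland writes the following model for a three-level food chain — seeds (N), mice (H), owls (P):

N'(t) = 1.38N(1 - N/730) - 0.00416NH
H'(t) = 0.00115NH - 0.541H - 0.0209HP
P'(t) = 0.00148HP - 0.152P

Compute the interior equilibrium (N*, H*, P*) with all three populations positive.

N* ≈ 504, H* ≈ 103, P* ≈ 1.85

From dP/dt = 0: 0.00148H* = 0.152, so H* = 103.
From dN/dt = 0: 1.38(1 - N*/730) = 0.00416·103, giving N* = 730·(1 - 0.31) = 504.
From dH/dt = 0: 0.00115·504 - 0.541 = 0.0209P*, so P* = 0.0386/0.0209 = 1.85.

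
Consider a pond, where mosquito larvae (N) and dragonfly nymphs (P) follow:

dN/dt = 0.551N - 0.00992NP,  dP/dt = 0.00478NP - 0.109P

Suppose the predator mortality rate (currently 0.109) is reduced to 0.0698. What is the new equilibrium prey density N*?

At the interior fixed point, setting dP/dt = 0 with P > 0 fixes N* = (predator death rate)/(NP coefficient) — independent of the other coefficients.
With the change, N* = 0.0698/0.00478 = 14.6; it falls from 22.8.

N* ≈ 14.6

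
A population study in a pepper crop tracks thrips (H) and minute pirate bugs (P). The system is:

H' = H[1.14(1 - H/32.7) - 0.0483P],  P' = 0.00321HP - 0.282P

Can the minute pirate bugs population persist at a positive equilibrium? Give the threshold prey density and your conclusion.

Threshold H = 87.9; K < 87.9, so no, the predator goes extinct.

The predator equation gives dP/dt > 0 only when H > 0.282/0.00321 = 87.9.
Without the predator, H → K = 32.7. Since 32.7 < 87.9, the predator cannot invade.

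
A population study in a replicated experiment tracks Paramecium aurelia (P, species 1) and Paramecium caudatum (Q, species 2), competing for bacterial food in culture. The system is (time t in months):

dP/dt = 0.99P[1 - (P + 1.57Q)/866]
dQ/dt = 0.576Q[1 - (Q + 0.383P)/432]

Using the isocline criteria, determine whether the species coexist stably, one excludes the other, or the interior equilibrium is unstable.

stable coexistence

Compare the nullcline intercepts: K1/α12 = 866/1.57 = 552 > K2 = 432; K2/α21 = 432/0.383 = 1130 > K1 = 866.
Since both inequalities hold, each species can invade when rare, so the interior equilibrium is stable.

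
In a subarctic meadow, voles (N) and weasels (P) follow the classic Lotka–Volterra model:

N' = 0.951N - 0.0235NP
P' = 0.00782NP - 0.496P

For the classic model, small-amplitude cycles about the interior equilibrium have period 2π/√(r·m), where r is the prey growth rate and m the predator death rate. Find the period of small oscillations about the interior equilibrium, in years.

T ≈ 9.15 years

Here r = 0.951 and m = 0.496, so r·m = 0.472.
ω = √0.472 = 0.687 per year, hence T = 2π/ω ≈ 9.15 years.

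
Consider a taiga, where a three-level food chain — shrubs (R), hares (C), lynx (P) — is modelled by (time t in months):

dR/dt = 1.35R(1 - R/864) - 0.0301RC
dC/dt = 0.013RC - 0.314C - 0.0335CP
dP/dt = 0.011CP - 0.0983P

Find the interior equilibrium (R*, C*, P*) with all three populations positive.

From dP/dt = 0: 0.011C* = 0.0983, so C* = 8.94.
From dR/dt = 0: 1.35(1 - R*/864) = 0.0301·8.94, giving R* = 864·(1 - 0.199) = 692.
From dC/dt = 0: 0.013·692 - 0.314 = 0.0335P*, so P* = 8.68/0.0335 = 259.

R* ≈ 692, C* ≈ 8.94, P* ≈ 259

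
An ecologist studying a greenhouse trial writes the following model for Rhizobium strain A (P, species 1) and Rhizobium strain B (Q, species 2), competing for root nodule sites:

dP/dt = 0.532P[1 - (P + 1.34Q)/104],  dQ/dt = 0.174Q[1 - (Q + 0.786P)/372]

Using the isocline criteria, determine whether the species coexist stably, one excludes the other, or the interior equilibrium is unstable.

Compare the nullcline intercepts: K1/α12 = 104/1.34 = 77.6 < K2 = 372; K2/α21 = 372/0.786 = 473 > K1 = 104.
Since the inequalities point opposite ways, species 2 can invade but species 1 cannot.

species 2 excludes species 1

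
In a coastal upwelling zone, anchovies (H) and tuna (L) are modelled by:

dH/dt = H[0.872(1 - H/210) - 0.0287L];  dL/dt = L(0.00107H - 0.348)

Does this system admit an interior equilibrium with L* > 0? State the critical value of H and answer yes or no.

The predator equation gives dL/dt > 0 only when H > 0.348/0.00107 = 325.
Without the predator, H → K = 210. Since 210 < 325, the predator cannot invade.

Threshold H = 325; K < 325, so no, the predator goes extinct.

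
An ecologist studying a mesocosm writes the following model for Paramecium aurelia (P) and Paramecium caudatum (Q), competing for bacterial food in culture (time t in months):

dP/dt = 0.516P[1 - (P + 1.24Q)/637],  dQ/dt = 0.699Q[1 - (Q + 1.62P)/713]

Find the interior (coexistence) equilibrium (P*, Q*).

P* ≈ 245, Q* ≈ 316

Setting both brackets to zero gives the nullclines P + 1.24Q = 637 and 1.62P + Q = 713.
Substituting Q = 713 - 1.62P into the first: P(1 - 1.24·1.62) = 637 - 1.24·713.
So P* = -247/-1.01 = 245, and then Q* = 713 - 1.62·245 = 316.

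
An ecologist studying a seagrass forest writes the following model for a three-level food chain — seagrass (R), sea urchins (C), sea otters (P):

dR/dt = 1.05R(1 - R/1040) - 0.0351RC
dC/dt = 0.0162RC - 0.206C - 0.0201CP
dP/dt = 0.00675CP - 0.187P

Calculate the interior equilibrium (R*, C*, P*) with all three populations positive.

From dP/dt = 0: 0.00675C* = 0.187, so C* = 27.7.
From dR/dt = 0: 1.05(1 - R*/1040) = 0.0351·27.7, giving R* = 1040·(1 - 0.926) = 76.9.
From dC/dt = 0: 0.0162·76.9 - 0.206 = 0.0201P*, so P* = 1.04/0.0201 = 51.7.

R* ≈ 76.9, C* ≈ 27.7, P* ≈ 51.7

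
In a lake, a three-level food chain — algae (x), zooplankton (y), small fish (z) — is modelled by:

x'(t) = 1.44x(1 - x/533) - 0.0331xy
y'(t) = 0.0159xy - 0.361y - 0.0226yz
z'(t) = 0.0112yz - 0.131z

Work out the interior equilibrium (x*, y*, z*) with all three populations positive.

x* ≈ 390, y* ≈ 11.7, z* ≈ 258

From dz/dt = 0: 0.0112y* = 0.131, so y* = 11.7.
From dx/dt = 0: 1.44(1 - x*/533) = 0.0331·11.7, giving x* = 533·(1 - 0.269) = 390.
From dy/dt = 0: 0.0159·390 - 0.361 = 0.0226z*, so z* = 5.84/0.0226 = 258.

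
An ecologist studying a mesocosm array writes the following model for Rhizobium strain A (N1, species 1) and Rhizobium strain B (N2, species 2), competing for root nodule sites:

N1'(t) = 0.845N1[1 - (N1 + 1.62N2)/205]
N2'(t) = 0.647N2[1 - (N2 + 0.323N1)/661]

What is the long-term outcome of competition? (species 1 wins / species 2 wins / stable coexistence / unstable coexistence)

species 2 excludes species 1

Compare the nullcline intercepts: K1/α12 = 205/1.62 = 127 < K2 = 661; K2/α21 = 661/0.323 = 2050 > K1 = 205.
Since the inequalities point opposite ways, species 2 can invade but species 1 cannot.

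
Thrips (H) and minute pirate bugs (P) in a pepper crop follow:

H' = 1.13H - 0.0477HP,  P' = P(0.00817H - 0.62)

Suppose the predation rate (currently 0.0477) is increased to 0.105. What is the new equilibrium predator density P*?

At the interior fixed point, setting dH/dt = 0 with H > 0 fixes P* = (prey growth rate)/(HP coefficient) — independent of the other coefficients.
With the change, P* = 1.13/0.105 = 10.8; it falls from 23.7.

P* ≈ 10.8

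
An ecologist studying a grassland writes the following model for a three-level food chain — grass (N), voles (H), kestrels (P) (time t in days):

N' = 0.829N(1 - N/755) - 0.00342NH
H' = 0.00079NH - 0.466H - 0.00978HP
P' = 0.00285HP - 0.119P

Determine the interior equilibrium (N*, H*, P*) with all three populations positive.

N* ≈ 625, H* ≈ 41.8, P* ≈ 2.83

From dP/dt = 0: 0.00285H* = 0.119, so H* = 41.8.
From dN/dt = 0: 0.829(1 - N*/755) = 0.00342·41.8, giving N* = 755·(1 - 0.172) = 625.
From dH/dt = 0: 0.00079·625 - 0.466 = 0.00978P*, so P* = 0.0277/0.00978 = 2.83.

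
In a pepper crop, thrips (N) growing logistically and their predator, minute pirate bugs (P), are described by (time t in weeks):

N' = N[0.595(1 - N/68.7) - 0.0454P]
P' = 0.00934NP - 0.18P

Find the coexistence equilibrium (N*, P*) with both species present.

N* ≈ 19.3, P* ≈ 9.43

From dP/dt = 0 with P > 0: 0.00934N* = 0.18, so N* = 19.3.
Substitute into dN/dt = 0: 0.595(1 - 19.3/68.7) = 0.0454P*.
The bracket is 0.719, giving P* = 0.428/0.0454 = 9.43.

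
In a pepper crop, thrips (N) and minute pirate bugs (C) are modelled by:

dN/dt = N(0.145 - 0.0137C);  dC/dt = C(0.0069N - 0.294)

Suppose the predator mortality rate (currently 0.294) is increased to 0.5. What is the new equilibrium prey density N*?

At the interior fixed point, setting dC/dt = 0 with C > 0 fixes N* = (predator death rate)/(NC coefficient) — independent of the other coefficients.
With the change, N* = 0.5/0.0069 = 72.5; it rises from 42.6.

N* ≈ 72.5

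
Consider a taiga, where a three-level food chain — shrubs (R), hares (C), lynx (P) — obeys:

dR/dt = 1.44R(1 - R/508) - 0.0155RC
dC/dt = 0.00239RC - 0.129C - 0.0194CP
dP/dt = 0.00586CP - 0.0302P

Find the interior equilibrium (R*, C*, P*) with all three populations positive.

R* ≈ 480, C* ≈ 5.15, P* ≈ 52.5

From dP/dt = 0: 0.00586C* = 0.0302, so C* = 5.15.
From dR/dt = 0: 1.44(1 - R*/508) = 0.0155·5.15, giving R* = 508·(1 - 0.0555) = 480.
From dC/dt = 0: 0.00239·480 - 0.129 = 0.0194P*, so P* = 1.02/0.0194 = 52.5.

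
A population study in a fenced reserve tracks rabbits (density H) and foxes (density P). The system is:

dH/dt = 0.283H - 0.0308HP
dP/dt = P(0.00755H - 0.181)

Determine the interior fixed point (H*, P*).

H* ≈ 24, P* ≈ 9.19

Set dP/dt = 0 with P > 0: 0.00755H - 0.181 = 0, so H* = 0.181/0.00755 = 24.
Set dH/dt = 0 with H > 0: 0.283 - 0.0308P = 0, so P* = 0.283/0.0308 = 9.19.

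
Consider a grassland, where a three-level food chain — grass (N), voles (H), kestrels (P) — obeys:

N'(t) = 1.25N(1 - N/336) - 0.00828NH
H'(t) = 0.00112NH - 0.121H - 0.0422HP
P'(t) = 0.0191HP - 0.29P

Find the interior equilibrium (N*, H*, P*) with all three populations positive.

From dP/dt = 0: 0.0191H* = 0.29, so H* = 15.2.
From dN/dt = 0: 1.25(1 - N*/336) = 0.00828·15.2, giving N* = 336·(1 - 0.101) = 302.
From dH/dt = 0: 0.00112·302 - 0.121 = 0.0422P*, so P* = 0.217/0.0422 = 5.15.

N* ≈ 302, H* ≈ 15.2, P* ≈ 5.15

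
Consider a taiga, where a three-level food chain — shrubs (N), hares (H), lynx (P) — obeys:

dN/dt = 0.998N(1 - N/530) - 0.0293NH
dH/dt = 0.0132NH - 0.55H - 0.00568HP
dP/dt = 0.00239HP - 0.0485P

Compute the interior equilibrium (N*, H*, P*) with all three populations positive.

N* ≈ 214, H* ≈ 20.3, P* ≈ 401

From dP/dt = 0: 0.00239H* = 0.0485, so H* = 20.3.
From dN/dt = 0: 0.998(1 - N*/530) = 0.0293·20.3, giving N* = 530·(1 - 0.596) = 214.
From dH/dt = 0: 0.0132·214 - 0.55 = 0.00568P*, so P* = 2.28/0.00568 = 401.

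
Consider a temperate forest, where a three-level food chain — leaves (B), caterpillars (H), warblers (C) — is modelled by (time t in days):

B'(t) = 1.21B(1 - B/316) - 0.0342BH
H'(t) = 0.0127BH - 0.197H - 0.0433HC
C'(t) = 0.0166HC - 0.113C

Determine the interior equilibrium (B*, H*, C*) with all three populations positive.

From dC/dt = 0: 0.0166H* = 0.113, so H* = 6.81.
From dB/dt = 0: 1.21(1 - B*/316) = 0.0342·6.81, giving B* = 316·(1 - 0.192) = 255.
From dH/dt = 0: 0.0127·255 - 0.197 = 0.0433C*, so C* = 3.04/0.0433 = 70.3.

B* ≈ 255, H* ≈ 6.81, C* ≈ 70.3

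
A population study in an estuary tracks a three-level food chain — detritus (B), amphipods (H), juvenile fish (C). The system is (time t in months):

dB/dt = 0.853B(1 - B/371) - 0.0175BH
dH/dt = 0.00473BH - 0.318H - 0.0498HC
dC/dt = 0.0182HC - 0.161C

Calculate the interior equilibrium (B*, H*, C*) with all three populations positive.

From dC/dt = 0: 0.0182H* = 0.161, so H* = 8.85.
From dB/dt = 0: 0.853(1 - B*/371) = 0.0175·8.85, giving B* = 371·(1 - 0.181) = 304.
From dH/dt = 0: 0.00473·304 - 0.318 = 0.0498C*, so C* = 1.12/0.0498 = 22.5.

B* ≈ 304, H* ≈ 8.85, C* ≈ 22.5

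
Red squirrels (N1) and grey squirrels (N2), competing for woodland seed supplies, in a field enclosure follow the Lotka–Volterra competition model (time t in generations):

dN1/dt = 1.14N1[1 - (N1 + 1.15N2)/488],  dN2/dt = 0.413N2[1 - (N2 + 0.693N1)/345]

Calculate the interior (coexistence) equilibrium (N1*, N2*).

Setting both brackets to zero gives the nullclines N1 + 1.15N2 = 488 and 0.693N1 + N2 = 345.
Substituting N2 = 345 - 0.693N1 into the first: N1(1 - 1.15·0.693) = 488 - 1.15·345.
So N1* = 91.3/0.203 = 449, and then N2* = 345 - 0.693·449 = 33.6.

N1* ≈ 449, N2* ≈ 33.6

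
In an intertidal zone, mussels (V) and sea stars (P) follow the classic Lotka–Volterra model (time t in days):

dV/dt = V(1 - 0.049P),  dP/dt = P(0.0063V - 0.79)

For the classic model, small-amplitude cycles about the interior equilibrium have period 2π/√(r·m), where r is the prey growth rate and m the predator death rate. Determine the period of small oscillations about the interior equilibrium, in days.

T ≈ 7.07 days

Here r = 1 and m = 0.79, so r·m = 0.79.
ω = √0.79 = 0.889 per day, hence T = 2π/ω ≈ 7.07 days.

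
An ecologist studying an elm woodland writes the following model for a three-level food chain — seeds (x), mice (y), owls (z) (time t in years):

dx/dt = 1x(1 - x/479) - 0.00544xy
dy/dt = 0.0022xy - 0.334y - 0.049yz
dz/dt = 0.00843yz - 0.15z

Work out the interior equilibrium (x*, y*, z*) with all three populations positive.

x* ≈ 433, y* ≈ 17.8, z* ≈ 12.6

From dz/dt = 0: 0.00843y* = 0.15, so y* = 17.8.
From dx/dt = 0: 1(1 - x*/479) = 0.00544·17.8, giving x* = 479·(1 - 0.0968) = 433.
From dy/dt = 0: 0.0022·433 - 0.334 = 0.049z*, so z* = 0.618/0.049 = 12.6.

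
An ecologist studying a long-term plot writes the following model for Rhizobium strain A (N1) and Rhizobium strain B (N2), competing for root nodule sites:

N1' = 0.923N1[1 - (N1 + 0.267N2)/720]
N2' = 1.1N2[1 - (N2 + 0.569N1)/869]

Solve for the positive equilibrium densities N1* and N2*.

N1* ≈ 575, N2* ≈ 542

Setting both brackets to zero gives the nullclines N1 + 0.267N2 = 720 and 0.569N1 + N2 = 869.
Substituting N2 = 869 - 0.569N1 into the first: N1(1 - 0.267·0.569) = 720 - 0.267·869.
So N1* = 488/0.848 = 575, and then N2* = 869 - 0.569·575 = 542.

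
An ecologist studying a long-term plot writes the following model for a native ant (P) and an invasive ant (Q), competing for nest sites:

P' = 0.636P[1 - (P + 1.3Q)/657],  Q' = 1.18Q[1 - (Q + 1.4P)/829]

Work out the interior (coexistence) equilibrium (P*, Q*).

P* ≈ 513, Q* ≈ 111

Setting both brackets to zero gives the nullclines P + 1.3Q = 657 and 1.4P + Q = 829.
Substituting Q = 829 - 1.4P into the first: P(1 - 1.3·1.4) = 657 - 1.3·829.
So P* = -421/-0.82 = 513, and then Q* = 829 - 1.4·513 = 111.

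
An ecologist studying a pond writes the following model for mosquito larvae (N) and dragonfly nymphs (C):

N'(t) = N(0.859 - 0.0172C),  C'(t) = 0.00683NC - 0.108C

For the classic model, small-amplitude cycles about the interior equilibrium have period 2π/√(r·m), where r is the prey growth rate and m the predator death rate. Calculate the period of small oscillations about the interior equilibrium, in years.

T ≈ 20.6 years

Here r = 0.859 and m = 0.108, so r·m = 0.0928.
ω = √0.0928 = 0.305 per year, hence T = 2π/ω ≈ 20.6 years.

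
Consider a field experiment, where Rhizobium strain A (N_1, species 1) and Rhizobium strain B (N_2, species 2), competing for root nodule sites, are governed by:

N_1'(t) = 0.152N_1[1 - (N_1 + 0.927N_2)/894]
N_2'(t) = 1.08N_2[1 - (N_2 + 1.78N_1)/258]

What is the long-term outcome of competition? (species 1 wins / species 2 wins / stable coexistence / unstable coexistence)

Compare the nullcline intercepts: K1/α12 = 894/0.927 = 964 > K2 = 258; K2/α21 = 258/1.78 = 145 < K1 = 894.
Since the inequalities point opposite ways, species 1 can invade but species 2 cannot.

species 1 excludes species 2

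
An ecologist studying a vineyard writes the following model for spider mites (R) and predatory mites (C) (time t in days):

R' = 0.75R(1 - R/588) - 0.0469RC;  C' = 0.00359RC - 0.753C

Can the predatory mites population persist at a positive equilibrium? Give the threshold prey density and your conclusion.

Threshold R = 210; K > 210, so yes, the predator persists.

The predator equation gives dC/dt > 0 only when R > 0.753/0.00359 = 210.
Without the predator, R → K = 588. Since 588 > 210, the predator can invade and persist.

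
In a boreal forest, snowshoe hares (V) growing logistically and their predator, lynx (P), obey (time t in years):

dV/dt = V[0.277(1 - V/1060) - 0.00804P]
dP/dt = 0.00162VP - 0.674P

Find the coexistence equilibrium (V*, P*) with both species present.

From dP/dt = 0 with P > 0: 0.00162V* = 0.674, so V* = 416.
Substitute into dV/dt = 0: 0.277(1 - 416/1060) = 0.00804P*.
The bracket is 0.608, giving P* = 0.168/0.00804 = 20.9.

V* ≈ 416, P* ≈ 20.9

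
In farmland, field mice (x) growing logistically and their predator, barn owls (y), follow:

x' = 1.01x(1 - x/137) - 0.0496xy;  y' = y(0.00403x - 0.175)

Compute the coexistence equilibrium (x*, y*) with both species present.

From dy/dt = 0 with y > 0: 0.00403x* = 0.175, so x* = 43.4.
Substitute into dx/dt = 0: 1.01(1 - 43.4/137) = 0.0496y*.
The bracket is 0.683, giving y* = 0.69/0.0496 = 13.9.

x* ≈ 43.4, y* ≈ 13.9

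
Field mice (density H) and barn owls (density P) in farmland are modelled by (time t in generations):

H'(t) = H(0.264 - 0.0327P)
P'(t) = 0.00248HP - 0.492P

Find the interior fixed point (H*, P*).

H* ≈ 198, P* ≈ 8.07

Set dP/dt = 0 with P > 0: 0.00248H - 0.492 = 0, so H* = 0.492/0.00248 = 198.
Set dH/dt = 0 with H > 0: 0.264 - 0.0327P = 0, so P* = 0.264/0.0327 = 8.07.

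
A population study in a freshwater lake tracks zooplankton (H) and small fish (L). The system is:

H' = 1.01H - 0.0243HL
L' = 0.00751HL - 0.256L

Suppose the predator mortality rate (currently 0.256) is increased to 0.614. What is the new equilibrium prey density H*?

At the interior fixed point, setting dL/dt = 0 with L > 0 fixes H* = (predator death rate)/(HL coefficient) — independent of the other coefficients.
With the change, H* = 0.614/0.00751 = 81.8; it rises from 34.1.

H* ≈ 81.8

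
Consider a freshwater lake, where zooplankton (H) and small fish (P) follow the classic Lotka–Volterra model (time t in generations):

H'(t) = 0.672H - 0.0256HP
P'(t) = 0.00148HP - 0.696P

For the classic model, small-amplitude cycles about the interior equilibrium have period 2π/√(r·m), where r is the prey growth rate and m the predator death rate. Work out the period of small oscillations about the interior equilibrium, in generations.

T ≈ 9.19 generations

Here r = 0.672 and m = 0.696, so r·m = 0.468.
ω = √0.468 = 0.684 per generation, hence T = 2π/ω ≈ 9.19 generations.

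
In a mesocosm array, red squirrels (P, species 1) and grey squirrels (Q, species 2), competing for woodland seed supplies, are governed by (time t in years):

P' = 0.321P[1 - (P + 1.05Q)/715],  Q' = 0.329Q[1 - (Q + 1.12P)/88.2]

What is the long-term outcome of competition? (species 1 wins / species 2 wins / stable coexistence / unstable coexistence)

species 1 excludes species 2

Compare the nullcline intercepts: K1/α12 = 715/1.05 = 681 > K2 = 88.2; K2/α21 = 88.2/1.12 = 78.8 < K1 = 715.
Since the inequalities point opposite ways, species 1 can invade but species 2 cannot.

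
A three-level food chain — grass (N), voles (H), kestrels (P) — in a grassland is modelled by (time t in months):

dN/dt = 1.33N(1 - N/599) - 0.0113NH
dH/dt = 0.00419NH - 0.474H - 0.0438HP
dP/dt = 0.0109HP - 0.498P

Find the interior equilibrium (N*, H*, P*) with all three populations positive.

N* ≈ 366, H* ≈ 45.7, P* ≈ 24.2

From dP/dt = 0: 0.0109H* = 0.498, so H* = 45.7.
From dN/dt = 0: 1.33(1 - N*/599) = 0.0113·45.7, giving N* = 599·(1 - 0.388) = 366.
From dH/dt = 0: 0.00419·366 - 0.474 = 0.0438P*, so P* = 1.06/0.0438 = 24.2.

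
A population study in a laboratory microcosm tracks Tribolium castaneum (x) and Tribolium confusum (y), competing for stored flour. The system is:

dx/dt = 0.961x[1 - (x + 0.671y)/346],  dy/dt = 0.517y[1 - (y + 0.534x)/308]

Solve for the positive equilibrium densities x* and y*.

Setting both brackets to zero gives the nullclines x + 0.671y = 346 and 0.534x + y = 308.
Substituting y = 308 - 0.534x into the first: x(1 - 0.671·0.534) = 346 - 0.671·308.
So x* = 139/0.642 = 217, and then y* = 308 - 0.534·217 = 192.

x* ≈ 217, y* ≈ 192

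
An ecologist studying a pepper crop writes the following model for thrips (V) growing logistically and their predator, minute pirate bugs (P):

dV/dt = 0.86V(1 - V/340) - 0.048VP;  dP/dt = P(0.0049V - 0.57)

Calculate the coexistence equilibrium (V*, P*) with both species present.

V* ≈ 116, P* ≈ 11.8

From dP/dt = 0 with P > 0: 0.0049V* = 0.57, so V* = 116.
Substitute into dV/dt = 0: 0.86(1 - 116/340) = 0.048P*.
The bracket is 0.658, giving P* = 0.566/0.048 = 11.8.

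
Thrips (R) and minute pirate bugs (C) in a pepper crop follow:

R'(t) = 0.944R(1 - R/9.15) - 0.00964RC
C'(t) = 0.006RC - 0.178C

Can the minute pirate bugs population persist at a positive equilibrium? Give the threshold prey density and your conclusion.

Threshold R = 29.7; K < 29.7, so no, the predator goes extinct.

The predator equation gives dC/dt > 0 only when R > 0.178/0.006 = 29.7.
Without the predator, R → K = 9.15. Since 9.15 < 29.7, the predator cannot invade.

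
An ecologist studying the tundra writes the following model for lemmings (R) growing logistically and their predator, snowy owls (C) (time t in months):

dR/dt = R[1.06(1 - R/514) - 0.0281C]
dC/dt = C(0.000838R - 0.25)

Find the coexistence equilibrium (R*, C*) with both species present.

R* ≈ 298, C* ≈ 15.8

From dC/dt = 0 with C > 0: 0.000838R* = 0.25, so R* = 298.
Substitute into dR/dt = 0: 1.06(1 - 298/514) = 0.0281C*.
The bracket is 0.42, giving C* = 0.445/0.0281 = 15.8.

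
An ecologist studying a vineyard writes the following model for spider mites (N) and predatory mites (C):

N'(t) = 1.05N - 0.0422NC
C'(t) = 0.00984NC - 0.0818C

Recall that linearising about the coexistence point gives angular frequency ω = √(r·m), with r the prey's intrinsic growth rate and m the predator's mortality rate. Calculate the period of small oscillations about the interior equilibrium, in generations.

T ≈ 21.4 generations

Here r = 1.05 and m = 0.0818, so r·m = 0.0859.
ω = √0.0859 = 0.293 per generation, hence T = 2π/ω ≈ 21.4 generations.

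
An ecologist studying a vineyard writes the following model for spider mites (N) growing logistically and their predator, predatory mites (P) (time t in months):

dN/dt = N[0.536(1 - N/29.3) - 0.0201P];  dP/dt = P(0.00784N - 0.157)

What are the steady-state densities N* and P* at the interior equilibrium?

From dP/dt = 0 with P > 0: 0.00784N* = 0.157, so N* = 20.
Substitute into dN/dt = 0: 0.536(1 - 20/29.3) = 0.0201P*.
The bracket is 0.317, giving P* = 0.17/0.0201 = 8.44.

N* ≈ 20, P* ≈ 8.44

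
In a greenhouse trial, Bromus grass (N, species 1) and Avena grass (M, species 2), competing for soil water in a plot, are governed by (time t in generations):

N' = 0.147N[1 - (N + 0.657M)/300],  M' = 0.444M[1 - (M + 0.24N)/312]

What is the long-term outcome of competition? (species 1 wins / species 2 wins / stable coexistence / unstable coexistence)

stable coexistence

Compare the nullcline intercepts: K1/α12 = 300/0.657 = 457 > K2 = 312; K2/α21 = 312/0.24 = 1300 > K1 = 300.
Since both inequalities hold, each species can invade when rare, so the interior equilibrium is stable.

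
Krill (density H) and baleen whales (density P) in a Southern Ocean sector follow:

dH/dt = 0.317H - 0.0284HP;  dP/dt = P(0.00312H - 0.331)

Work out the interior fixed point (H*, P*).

H* ≈ 106, P* ≈ 11.2

Set dP/dt = 0 with P > 0: 0.00312H - 0.331 = 0, so H* = 0.331/0.00312 = 106.
Set dH/dt = 0 with H > 0: 0.317 - 0.0284P = 0, so P* = 0.317/0.0284 = 11.2.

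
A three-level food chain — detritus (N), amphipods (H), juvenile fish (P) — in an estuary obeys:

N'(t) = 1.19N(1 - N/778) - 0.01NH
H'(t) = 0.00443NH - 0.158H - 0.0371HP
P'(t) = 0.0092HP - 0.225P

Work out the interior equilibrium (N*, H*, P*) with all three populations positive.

From dP/dt = 0: 0.0092H* = 0.225, so H* = 24.5.
From dN/dt = 0: 1.19(1 - N*/778) = 0.01·24.5, giving N* = 778·(1 - 0.206) = 618.
From dH/dt = 0: 0.00443·618 - 0.158 = 0.0371P*, so P* = 2.58/0.0371 = 69.5.

N* ≈ 618, H* ≈ 24.5, P* ≈ 69.5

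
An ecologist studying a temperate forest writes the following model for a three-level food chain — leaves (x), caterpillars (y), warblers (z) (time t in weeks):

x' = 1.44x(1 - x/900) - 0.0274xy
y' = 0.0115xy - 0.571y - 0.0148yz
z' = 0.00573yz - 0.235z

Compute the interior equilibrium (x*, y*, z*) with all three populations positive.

From dz/dt = 0: 0.00573y* = 0.235, so y* = 41.
From dx/dt = 0: 1.44(1 - x*/900) = 0.0274·41, giving x* = 900·(1 - 0.78) = 198.
From dy/dt = 0: 0.0115·198 - 0.571 = 0.0148z*, so z* = 1.7/0.0148 = 115.

x* ≈ 198, y* ≈ 41, z* ≈ 115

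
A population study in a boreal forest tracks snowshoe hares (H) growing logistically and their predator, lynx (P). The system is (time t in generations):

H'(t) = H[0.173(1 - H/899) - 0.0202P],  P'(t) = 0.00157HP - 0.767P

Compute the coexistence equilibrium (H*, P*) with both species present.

H* ≈ 489, P* ≈ 3.91

From dP/dt = 0 with P > 0: 0.00157H* = 0.767, so H* = 489.
Substitute into dH/dt = 0: 0.173(1 - 489/899) = 0.0202P*.
The bracket is 0.457, giving P* = 0.079/0.0202 = 3.91.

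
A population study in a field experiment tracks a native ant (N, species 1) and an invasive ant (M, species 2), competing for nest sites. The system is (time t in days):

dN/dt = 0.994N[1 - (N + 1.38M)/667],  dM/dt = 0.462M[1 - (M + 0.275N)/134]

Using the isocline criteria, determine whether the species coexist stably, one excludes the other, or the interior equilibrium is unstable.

species 1 excludes species 2

Compare the nullcline intercepts: K1/α12 = 667/1.38 = 483 > K2 = 134; K2/α21 = 134/0.275 = 487 < K1 = 667.
Since the inequalities point opposite ways, species 1 can invade but species 2 cannot.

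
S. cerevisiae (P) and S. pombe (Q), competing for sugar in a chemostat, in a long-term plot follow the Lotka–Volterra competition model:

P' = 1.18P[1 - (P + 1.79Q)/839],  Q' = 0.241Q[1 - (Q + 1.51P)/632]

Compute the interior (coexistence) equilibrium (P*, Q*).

Setting both brackets to zero gives the nullclines P + 1.79Q = 839 and 1.51P + Q = 632.
Substituting Q = 632 - 1.51P into the first: P(1 - 1.79·1.51) = 839 - 1.79·632.
So P* = -292/-1.7 = 172, and then Q* = 632 - 1.51·172 = 373.

P* ≈ 172, Q* ≈ 373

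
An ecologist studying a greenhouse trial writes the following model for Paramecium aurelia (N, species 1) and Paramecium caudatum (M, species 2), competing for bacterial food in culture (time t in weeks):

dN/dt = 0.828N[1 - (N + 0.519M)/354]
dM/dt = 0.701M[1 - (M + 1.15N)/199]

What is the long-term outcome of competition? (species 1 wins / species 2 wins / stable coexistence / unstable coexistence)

species 1 excludes species 2

Compare the nullcline intercepts: K1/α12 = 354/0.519 = 682 > K2 = 199; K2/α21 = 199/1.15 = 173 < K1 = 354.
Since the inequalities point opposite ways, species 1 can invade but species 2 cannot.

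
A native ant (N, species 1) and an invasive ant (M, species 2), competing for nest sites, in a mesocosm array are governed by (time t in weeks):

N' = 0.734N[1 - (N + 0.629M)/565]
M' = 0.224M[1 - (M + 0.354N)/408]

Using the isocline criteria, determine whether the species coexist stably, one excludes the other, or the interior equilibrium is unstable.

Compare the nullcline intercepts: K1/α12 = 565/0.629 = 898 > K2 = 408; K2/α21 = 408/0.354 = 1150 > K1 = 565.
Since both inequalities hold, each species can invade when rare, so the interior equilibrium is stable.

stable coexistence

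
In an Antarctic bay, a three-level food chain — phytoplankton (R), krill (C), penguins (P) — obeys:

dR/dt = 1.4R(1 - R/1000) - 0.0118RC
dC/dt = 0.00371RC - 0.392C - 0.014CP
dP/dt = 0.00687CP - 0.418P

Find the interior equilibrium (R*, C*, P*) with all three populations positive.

From dP/dt = 0: 0.00687C* = 0.418, so C* = 60.8.
From dR/dt = 0: 1.4(1 - R*/1000) = 0.0118·60.8, giving R* = 1000·(1 - 0.513) = 487.
From dC/dt = 0: 0.00371·487 - 0.392 = 0.014P*, so P* = 1.42/0.014 = 101.

R* ≈ 487, C* ≈ 60.8, P* ≈ 101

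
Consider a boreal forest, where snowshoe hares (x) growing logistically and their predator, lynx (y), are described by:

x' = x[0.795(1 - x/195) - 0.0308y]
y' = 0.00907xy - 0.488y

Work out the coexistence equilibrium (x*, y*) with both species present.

x* ≈ 53.8, y* ≈ 18.7

From dy/dt = 0 with y > 0: 0.00907x* = 0.488, so x* = 53.8.
Substitute into dx/dt = 0: 0.795(1 - 53.8/195) = 0.0308y*.
The bracket is 0.724, giving y* = 0.576/0.0308 = 18.7.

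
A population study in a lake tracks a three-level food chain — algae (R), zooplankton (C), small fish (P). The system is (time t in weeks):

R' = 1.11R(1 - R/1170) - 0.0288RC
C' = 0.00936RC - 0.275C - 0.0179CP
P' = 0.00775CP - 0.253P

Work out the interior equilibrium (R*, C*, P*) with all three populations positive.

R* ≈ 179, C* ≈ 32.6, P* ≈ 78.2

From dP/dt = 0: 0.00775C* = 0.253, so C* = 32.6.
From dR/dt = 0: 1.11(1 - R*/1170) = 0.0288·32.6, giving R* = 1170·(1 - 0.847) = 179.
From dC/dt = 0: 0.00936·179 - 0.275 = 0.0179P*, so P* = 1.4/0.0179 = 78.2.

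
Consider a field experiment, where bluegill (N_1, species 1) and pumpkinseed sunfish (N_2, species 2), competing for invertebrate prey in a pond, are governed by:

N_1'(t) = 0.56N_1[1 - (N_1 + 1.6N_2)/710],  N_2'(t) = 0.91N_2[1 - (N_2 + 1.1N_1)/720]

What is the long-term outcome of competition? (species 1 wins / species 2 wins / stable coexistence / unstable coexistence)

unstable coexistence (outcome depends on initial conditions)

Compare the nullcline intercepts: K1/α12 = 710/1.6 = 444 < K2 = 720; K2/α21 = 720/1.1 = 655 < K1 = 710.
Since both are reversed, neither can invade when rare; the interior point is a saddle.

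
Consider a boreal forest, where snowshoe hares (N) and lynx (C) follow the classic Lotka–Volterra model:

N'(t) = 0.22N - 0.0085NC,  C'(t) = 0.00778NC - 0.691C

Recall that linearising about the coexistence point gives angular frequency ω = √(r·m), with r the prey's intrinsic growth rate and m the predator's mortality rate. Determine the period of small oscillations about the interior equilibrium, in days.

Here r = 0.22 and m = 0.691, so r·m = 0.152.
ω = √0.152 = 0.39 per day, hence T = 2π/ω ≈ 16.1 days.

T ≈ 16.1 days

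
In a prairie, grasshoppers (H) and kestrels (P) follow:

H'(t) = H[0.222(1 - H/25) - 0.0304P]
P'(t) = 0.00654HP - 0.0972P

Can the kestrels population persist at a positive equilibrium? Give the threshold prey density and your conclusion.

Threshold H = 14.9; K > 14.9, so yes, the predator persists.

The predator equation gives dP/dt > 0 only when H > 0.0972/0.00654 = 14.9.
Without the predator, H → K = 25. Since 25 > 14.9, the predator can invade and persist.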